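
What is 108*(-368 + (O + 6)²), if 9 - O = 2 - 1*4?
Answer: -8532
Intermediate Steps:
O = 11 (O = 9 - (2 - 1*4) = 9 - (2 - 4) = 9 - 1*(-2) = 9 + 2 = 11)
108*(-368 + (O + 6)²) = 108*(-368 + (11 + 6)²) = 108*(-368 + 17²) = 108*(-368 + 289) = 108*(-79) = -8532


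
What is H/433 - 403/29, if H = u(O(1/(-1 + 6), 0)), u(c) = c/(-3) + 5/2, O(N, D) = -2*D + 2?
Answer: -1046675/75342 ≈ -13.892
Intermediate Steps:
O(N, D) = 2 - 2*D
u(c) = 5/2 - c/3 (u(c) = c*(-⅓) + 5*(½) = -c/3 + 5/2 = 5/2 - c/3)
H = 11/6 (H = 5/2 - (2 - 2*0)/3 = 5/2 - (2 + 0)/3 = 5/2 - ⅓*2 = 5/2 - ⅔ = 11/6 ≈ 1.8333)
H/433 - 403/29 = (11/6)/433 - 403/29 = (11/6)*(1/433) - 403*1/29 = 11/2598 - 403/29 = -1046675/75342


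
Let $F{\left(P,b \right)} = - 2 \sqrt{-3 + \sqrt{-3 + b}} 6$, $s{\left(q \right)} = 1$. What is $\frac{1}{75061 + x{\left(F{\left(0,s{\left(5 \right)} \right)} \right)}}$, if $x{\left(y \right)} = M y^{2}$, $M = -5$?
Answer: $\frac{77221}{5964119641} + \frac{720 i \sqrt{2}}{5964119641} \approx 1.2948 \cdot 10^{-5} + 1.7073 \cdot 10^{-7} i$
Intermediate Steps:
$F{\left(P,b \right)} = - 12 \sqrt{-3 + \sqrt{-3 + b}}$
$x{\left(y \right)} = - 5 y^{2}$
$\frac{1}{75061 + x{\left(F{\left(0,s{\left(5 \right)} \right)} \right)}} = \frac{1}{75061 - 5 \left(- 12 \sqrt{-3 + \sqrt{-3 + 1}}\right)^{2}} = \frac{1}{75061 - 5 \left(- 12 \sqrt{-3 + \sqrt{-2}}\right)^{2}} = \frac{1}{75061 - 5 \left(- 12 \sqrt{-3 + i \sqrt{2}}\right)^{2}} = \frac{1}{75061 - 5 \left(-432 + 144 i \sqrt{2}\right)} = \frac{1}{75061 + \left(2160 - 720 i \sqrt{2}\right)} = \frac{1}{77221 - 720 i \sqrt{2}}$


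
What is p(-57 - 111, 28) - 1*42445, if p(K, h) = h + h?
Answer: -42389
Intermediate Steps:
p(K, h) = 2*h
p(-57 - 111, 28) - 1*42445 = 2*28 - 1*42445 = 56 - 42445 = -42389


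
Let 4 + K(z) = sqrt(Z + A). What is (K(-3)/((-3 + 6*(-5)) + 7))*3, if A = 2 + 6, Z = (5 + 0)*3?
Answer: 6/13 - 3*sqrt(23)/26 ≈ -0.091827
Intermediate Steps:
Z = 15 (Z = 5*3 = 15)
A = 8
K(z) = -4 + sqrt(23) (K(z) = -4 + sqrt(15 + 8) = -4 + sqrt(23))
(K(-3)/((-3 + 6*(-5)) + 7))*3 = ((-4 + sqrt(23))/((-3 + 6*(-5)) + 7))*3 = ((-4 + sqrt(23))/((-3 - 30) + 7))*3 = ((-4 + sqrt(23))/(-33 + 7))*3 = ((-4 + sqrt(23))/(-26))*3 = -(-4 + sqrt(23))/26*3 = (2/13 - sqrt(23)/26)*3 = 6/13 - 3*sqrt(23)/26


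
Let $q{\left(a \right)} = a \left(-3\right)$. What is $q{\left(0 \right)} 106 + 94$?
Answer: $94$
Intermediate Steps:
$q{\left(a \right)} = - 3 a$
$q{\left(0 \right)} 106 + 94 = \left(-3\right) 0 \cdot 106 + 94 = 0 \cdot 106 + 94 = 0 + 94 = 94$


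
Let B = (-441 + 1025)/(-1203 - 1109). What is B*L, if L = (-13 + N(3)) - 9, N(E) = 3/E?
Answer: 1533/289 ≈ 5.3045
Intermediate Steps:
B = -73/289 (B = 584/(-2312) = 584*(-1/2312) = -73/289 ≈ -0.25259)
L = -21 (L = (-13 + 3/3) - 9 = (-13 + 3*(⅓)) - 9 = (-13 + 1) - 9 = -12 - 9 = -21)
B*L = -73/289*(-21) = 1533/289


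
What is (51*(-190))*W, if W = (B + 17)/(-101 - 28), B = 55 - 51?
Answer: 67830/43 ≈ 1577.4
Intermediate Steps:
B = 4
W = -7/43 (W = (4 + 17)/(-101 - 28) = 21/(-129) = 21*(-1/129) = -7/43 ≈ -0.16279)
(51*(-190))*W = (51*(-190))*(-7/43) = -9690*(-7/43) = 67830/43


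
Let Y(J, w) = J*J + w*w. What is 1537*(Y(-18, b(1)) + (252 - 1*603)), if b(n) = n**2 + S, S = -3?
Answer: -35351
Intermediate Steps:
b(n) = -3 + n**2 (b(n) = n**2 - 3 = -3 + n**2)
Y(J, w) = J**2 + w**2
1537*(Y(-18, b(1)) + (252 - 1*603)) = 1537*(((-18)**2 + (-3 + 1**2)**2) + (252 - 1*603)) = 1537*((324 + (-3 + 1)**2) + (252 - 603)) = 1537*((324 + (-2)**2) - 351) = 1537*((324 + 4) - 351) = 1537*(328 - 351) = 1537*(-23) = -35351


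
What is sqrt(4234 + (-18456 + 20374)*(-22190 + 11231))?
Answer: 2*I*sqrt(5253782) ≈ 4584.2*I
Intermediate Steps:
sqrt(4234 + (-18456 + 20374)*(-22190 + 11231)) = sqrt(4234 + 1918*(-10959)) = sqrt(4234 - 21019362) = sqrt(-21015128) = 2*I*sqrt(5253782)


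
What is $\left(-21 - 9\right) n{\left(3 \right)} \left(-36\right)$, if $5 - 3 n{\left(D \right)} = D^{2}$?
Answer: $-1440$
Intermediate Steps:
$n{\left(D \right)} = \frac{5}{3} - \frac{D^{2}}{3}$
$\left(-21 - 9\right) n{\left(3 \right)} \left(-36\right) = \left(-21 - 9\right) \left(\frac{5}{3} - \frac{3^{2}}{3}\right) \left(-36\right) = \left(-21 - 9\right) \left(\frac{5}{3} - 3\right) \left(-36\right) = - 30 \left(\frac{5}{3} - 3\right) \left(-36\right) = \left(-30\right) \left(- \frac{4}{3}\right) \left(-36\right) = 40 \left(-36\right) = -1440$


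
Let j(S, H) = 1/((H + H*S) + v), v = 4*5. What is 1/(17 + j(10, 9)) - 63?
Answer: -127393/2024 ≈ -62.941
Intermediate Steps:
v = 20
j(S, H) = 1/(20 + H + H*S) (j(S, H) = 1/((H + H*S) + 20) = 1/(20 + H + H*S))
1/(17 + j(10, 9)) - 63 = 1/(17 + 1/(20 + 9 + 9*10)) - 63 = 1/(17 + 1/(20 + 9 + 90)) - 63 = 1/(17 + 1/119) - 63 = 1/(2024/119) - 63 = 119/2024 - 63 = -127393/2024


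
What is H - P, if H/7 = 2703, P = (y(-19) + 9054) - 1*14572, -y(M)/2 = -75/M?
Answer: 464491/19 ≈ 24447.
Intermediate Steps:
y(M) = 150/M (y(M) = -(-150)/M = 150/M)
P = -104992/19 (P = (150/(-19) + 9054) - 1*14572 = (150*(-1/19) + 9054) - 14572 = (-150/19 + 9054) - 14572 = 171876/19 - 14572 = -104992/19 ≈ -5525.9)
H = 18921 (H = 7*2703 = 18921)
H - P = 18921 - 1*(-104992/19) = 18921 + 104992/19 = 464491/19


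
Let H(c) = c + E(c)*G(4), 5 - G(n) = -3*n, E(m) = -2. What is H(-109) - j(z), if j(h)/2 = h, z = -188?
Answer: 233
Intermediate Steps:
G(n) = 5 + 3*n (G(n) = 5 - (-3)*n = 5 + 3*n)
j(h) = 2*h
H(c) = -34 + c (H(c) = c - 2*(5 + 3*4) = c - 2*(5 + 12) = c - 2*17 = c - 34 = -34 + c)
H(-109) - j(z) = (-34 - 109) - 2*(-188) = -143 - 1*(-376) = -143 + 376 = 233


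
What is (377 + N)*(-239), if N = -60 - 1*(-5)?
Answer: -76958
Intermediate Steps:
N = -55 (N = -60 + 5 = -55)
(377 + N)*(-239) = (377 - 55)*(-239) = 322*(-239) = -76958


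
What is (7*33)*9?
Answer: 2079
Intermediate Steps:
(7*33)*9 = 231*9 = 2079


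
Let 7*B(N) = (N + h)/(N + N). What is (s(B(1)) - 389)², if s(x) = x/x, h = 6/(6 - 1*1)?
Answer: 150544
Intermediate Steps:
h = 6/5 (h = 6/(6 - 1) = 6/5 ≈ 1.2000)
B(N) = (6/5 + N)/(14*N) (B(N) = ((N + 6/5)/(N + N))/7 = ((6/5 + N)/((2*N)))/7 = ((6/5 + N)*(1/(2*N)))/7 = ((6/5 + N)/(2*N))/7 = (6/5 + N)/(14*N))
s(x) = 1
(s(B(1)) - 389)² = (1 - 389)² = (-388)² = 150544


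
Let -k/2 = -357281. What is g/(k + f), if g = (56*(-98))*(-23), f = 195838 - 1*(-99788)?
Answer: 31556/252547 ≈ 0.12495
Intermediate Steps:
k = 714562 (k = -2*(-357281) = 714562)
f = 295626 (f = 195838 + 99788 = 295626)
g = 126224 (g = -5488*(-23) = 126224)
g/(k + f) = 126224/(714562 + 295626) = 126224/1010188 = 126224*(1/1010188) = 31556/252547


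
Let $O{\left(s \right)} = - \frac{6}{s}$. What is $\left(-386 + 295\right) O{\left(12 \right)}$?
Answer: $\frac{91}{2} \approx 45.5$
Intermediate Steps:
$\left(-386 + 295\right) O{\left(12 \right)} = \left(-386 + 295\right) \left(- \frac{6}{12}\right) = - 91 \left(\left(-6\right) \frac{1}{12}\right) = \left(-91\right) \left(- \frac{1}{2}\right) = \frac{91}{2}$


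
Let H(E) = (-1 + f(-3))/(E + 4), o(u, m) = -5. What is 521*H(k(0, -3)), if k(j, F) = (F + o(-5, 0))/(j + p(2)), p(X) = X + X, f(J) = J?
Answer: -1042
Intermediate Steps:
p(X) = 2*X
k(j, F) = (-5 + F)/(4 + j) (k(j, F) = (F - 5)/(j + 2*2) = (-5 + F)/(j + 4) = (-5 + F)/(4 + j))
H(E) = -4/(4 + E) (H(E) = (-1 - 3)/(E + 4) = -4/(4 + E))
521*H(k(0, -3)) = 521*(-4/(4 + (-5 - 3)/(4 + 0))) = 521*(-4/(4 - 8/4)) = 521*(-4/(4 + (1/4)*(-8))) = 521*(-4/(4 - 2)) = 521*(-4/2) = 521*(-4*1/2) = 521*(-2) = -1042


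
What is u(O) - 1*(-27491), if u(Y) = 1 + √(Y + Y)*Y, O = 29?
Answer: 27492 + 29*√58 ≈ 27713.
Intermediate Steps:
u(Y) = 1 + √2*Y^(3/2) (u(Y) = 1 + √(2*Y)*Y = 1 + (√2*√Y)*Y = 1 + √2*Y^(3/2))
u(O) - 1*(-27491) = (1 + √2*29^(3/2)) - 1*(-27491) = (1 + √2*(29*√29)) + 27491 = (1 + 29*√58) + 27491 = 27492 + 29*√58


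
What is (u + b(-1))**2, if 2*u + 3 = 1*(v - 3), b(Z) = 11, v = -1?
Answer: 225/4 ≈ 56.250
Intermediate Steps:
u = -7/2 (u = -3/2 + (1*(-1 - 3))/2 = -3/2 + (1*(-4))/2 = -3/2 + (1/2)*(-4) = -3/2 - 2 = -7/2 ≈ -3.5000)
(u + b(-1))**2 = (-7/2 + 11)**2 = (15/2)**2 = 225/4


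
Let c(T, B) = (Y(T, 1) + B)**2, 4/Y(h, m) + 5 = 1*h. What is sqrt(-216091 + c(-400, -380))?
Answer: I*sqrt(11757885059)/405 ≈ 267.74*I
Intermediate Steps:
Y(h, m) = 4/(-5 + h) (Y(h, m) = 4/(-5 + 1*h) = 4/(-5 + h))
c(T, B) = (B + 4/(-5 + T))**2 (c(T, B) = (4/(-5 + T) + B)**2 = (B + 4/(-5 + T))**2)
sqrt(-216091 + c(-400, -380)) = sqrt(-216091 + (-380 + 4/(-5 - 400))**2) = sqrt(-216091 + (-380 + 4/(-405))**2) = sqrt(-216091 + (-380 + 4*(-1/405))**2) = sqrt(-216091 + (-380 - 4/405)**2) = sqrt(-216091 + (-153904/405)**2) = sqrt(-216091 + 23686441216/164025) = sqrt(-11757885059/164025) = I*sqrt(11757885059)/405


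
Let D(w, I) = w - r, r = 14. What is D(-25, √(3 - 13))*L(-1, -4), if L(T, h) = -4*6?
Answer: 936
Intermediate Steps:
L(T, h) = -24
D(w, I) = -14 + w (D(w, I) = w - 1*14 = w - 14 = -14 + w)
D(-25, √(3 - 13))*L(-1, -4) = (-14 - 25)*(-24) = -39*(-24) = 936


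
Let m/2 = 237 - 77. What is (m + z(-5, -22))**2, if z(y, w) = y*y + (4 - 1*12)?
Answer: 113569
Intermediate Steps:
z(y, w) = -8 + y**2 (z(y, w) = y**2 + (4 - 12) = y**2 - 8 = -8 + y**2)
m = 320 (m = 2*(237 - 77) = 2*160 = 320)
(m + z(-5, -22))**2 = (320 + (-8 + (-5)**2))**2 = (320 + (-8 + 25))**2 = (320 + 17)**2 = 337**2 = 113569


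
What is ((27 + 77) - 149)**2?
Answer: 2025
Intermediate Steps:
((27 + 77) - 149)**2 = (104 - 149)**2 = (-45)**2 = 2025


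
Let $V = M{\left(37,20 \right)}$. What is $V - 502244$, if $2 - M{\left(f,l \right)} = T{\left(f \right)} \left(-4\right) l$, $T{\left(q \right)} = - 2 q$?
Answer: $-508162$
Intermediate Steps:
$M{\left(f,l \right)} = 2 - 8 f l$ ($M{\left(f,l \right)} = 2 - - 2 f \left(-4\right) l = 2 - 8 f l$)
$V = -5918$ ($V = 2 - 296 \cdot 20 = 2 - 5920 = -5918$)
$V - 502244 = -5918 - 502244 = -508162$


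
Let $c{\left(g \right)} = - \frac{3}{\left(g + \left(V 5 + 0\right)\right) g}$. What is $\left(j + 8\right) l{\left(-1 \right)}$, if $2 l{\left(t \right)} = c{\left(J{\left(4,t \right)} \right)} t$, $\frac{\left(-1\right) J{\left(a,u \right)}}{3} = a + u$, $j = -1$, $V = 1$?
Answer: $\frac{7}{24} \approx 0.29167$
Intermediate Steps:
$J{\left(a,u \right)} = - 3 a - 3 u$ ($J{\left(a,u \right)} = - 3 \left(a + u\right) = - 3 a - 3 u$)
$c{\left(g \right)} = - \frac{3}{g \left(5 + g\right)}$ ($c{\left(g \right)} = - \frac{3}{\left(g + \left(1 \cdot 5 + 0\right)\right) g} = - \frac{3}{\left(g + \left(5 + 0\right)\right) g} = - \frac{3}{\left(g + 5\right) g} = - \frac{3}{\left(5 + g\right) g} = - \frac{3}{g \left(5 + g\right)}$)
$l{\left(t \right)} = - \frac{3 t}{2 \left(-12 - 3 t\right) \left(-7 - 3 t\right)}$ ($l{\left(t \right)} = \frac{- \frac{3}{\left(\left(-3\right) 4 - 3 t\right) \left(5 - \left(12 + 3 t\right)\right)} t}{2} = \frac{- \frac{3}{\left(-12 - 3 t\right) \left(5 - \left(12 + 3 t\right)\right)} t}{2} = \frac{- \frac{3}{\left(-12 - 3 t\right) \left(-7 - 3 t\right)} t}{2} = \frac{\left(-3\right) t \frac{1}{-12 - 3 t} \frac{1}{-7 - 3 t}}{2} = - \frac{3 t}{2 \left(-12 - 3 t\right) \left(-7 - 3 t\right)}$)
$\left(j + 8\right) l{\left(-1 \right)} = \left(-1 + 8\right) \left(\left(- \frac{1}{2}\right) \left(-1\right) \frac{1}{4 - 1} \frac{1}{7 + 3 \left(-1\right)}\right) = 7 \left(\left(- \frac{1}{2}\right) \left(-1\right) \frac{1}{3} \frac{1}{7 - 3}\right) = 7 \left(\left(- \frac{1}{2}\right) \left(-1\right) \frac{1}{3} \cdot \frac{1}{4}\right) = 7 \cdot \frac{1}{24} = \frac{7}{24}$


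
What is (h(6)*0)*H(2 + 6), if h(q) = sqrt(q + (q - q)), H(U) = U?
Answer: 0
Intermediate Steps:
h(q) = sqrt(q) (h(q) = sqrt(q + 0) = sqrt(q))
(h(6)*0)*H(2 + 6) = (sqrt(6)*0)*(2 + 6) = 0*8 = 0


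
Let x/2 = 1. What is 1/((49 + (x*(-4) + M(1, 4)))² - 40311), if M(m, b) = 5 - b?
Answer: -1/38547 ≈ -2.5942e-5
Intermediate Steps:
x = 2 (x = 2*1 = 2)
1/((49 + (x*(-4) + M(1, 4)))² - 40311) = 1/((49 + (2*(-4) + (5 - 1*4)))² - 40311) = 1/((49 + (-8 + (5 - 4)))² - 40311) = 1/((49 + (-8 + 1))² - 40311) = 1/((49 - 7)² - 40311) = 1/(42² - 40311) = 1/(1764 - 40311) = 1/(-38547) = -1/38547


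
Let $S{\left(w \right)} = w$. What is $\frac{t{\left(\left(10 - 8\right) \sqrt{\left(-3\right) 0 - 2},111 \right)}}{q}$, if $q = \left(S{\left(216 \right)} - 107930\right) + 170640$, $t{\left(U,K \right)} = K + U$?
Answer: $\frac{111}{62926} + \frac{i \sqrt{2}}{31463} \approx 0.001764 + 4.4948 \cdot 10^{-5} i$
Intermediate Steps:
$q = 62926$ ($q = \left(216 - 107930\right) + 170640 = -107714 + 170640 = 62926$)
$\frac{t{\left(\left(10 - 8\right) \sqrt{\left(-3\right) 0 - 2},111 \right)}}{q} = \frac{111 + \left(10 - 8\right) \sqrt{\left(-3\right) 0 - 2}}{62926} = \left(111 + 2 \sqrt{0 - 2}\right) \frac{1}{62926} = \left(111 + 2 \sqrt{-2}\right) \frac{1}{62926} = \left(111 + 2 i \sqrt{2}\right) \frac{1}{62926} = \frac{111}{62926} + \frac{i \sqrt{2}}{31463}$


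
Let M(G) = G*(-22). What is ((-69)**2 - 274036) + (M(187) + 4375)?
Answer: -269014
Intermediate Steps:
M(G) = -22*G
((-69)**2 - 274036) + (M(187) + 4375) = ((-69)**2 - 274036) + (-22*187 + 4375) = (4761 - 274036) + (-4114 + 4375) = -269275 + 261 = -269014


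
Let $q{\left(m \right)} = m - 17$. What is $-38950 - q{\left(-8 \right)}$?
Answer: $-38925$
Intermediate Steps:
$q{\left(m \right)} = -17 + m$
$-38950 - q{\left(-8 \right)} = -38950 - \left(-17 - 8\right) = -38950 - -25 = -38950 + 25 = -38925$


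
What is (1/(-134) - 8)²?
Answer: 1151329/17956 ≈ 64.120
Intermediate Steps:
(1/(-134) - 8)² = (-1/134 - 8)² = (-1073/134)² = 1151329/17956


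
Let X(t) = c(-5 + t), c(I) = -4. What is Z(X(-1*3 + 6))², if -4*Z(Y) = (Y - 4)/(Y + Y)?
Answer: 1/16 ≈ 0.062500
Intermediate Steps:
X(t) = -4
Z(Y) = -(-4 + Y)/(8*Y) (Z(Y) = -(Y - 4)/(4*(Y + Y)) = -(-4 + Y)/(4*(2*Y)) = -(-4 + Y)*1/(2*Y)/4 = -(-4 + Y)/(8*Y))
Z(X(-1*3 + 6))² = ((⅛)*(4 - 1*(-4))/(-4))² = ((⅛)*(-¼)*(4 + 4))² = ((⅛)*(-¼)*8)² = (-¼)² = 1/16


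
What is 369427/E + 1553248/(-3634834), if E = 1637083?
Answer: -5041975107/25002205669 ≈ -0.20166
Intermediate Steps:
369427/E + 1553248/(-3634834) = 369427/1637083 + 1553248/(-3634834) = 369427*(1/1637083) + 1553248*(-1/3634834) = 21731/96299 - 776624/1817417 = -5041975107/25002205669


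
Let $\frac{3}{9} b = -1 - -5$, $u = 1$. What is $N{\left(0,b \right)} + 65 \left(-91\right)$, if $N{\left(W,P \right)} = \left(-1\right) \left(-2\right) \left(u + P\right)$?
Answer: $-5889$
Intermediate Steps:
$b = 12$ ($b = 3 \left(-1 - -5\right) = 3 \left(-1 + 5\right) = 3 \cdot 4 = 12$)
$N{\left(W,P \right)} = 2 + 2 P$ ($N{\left(W,P \right)} = \left(-1\right) \left(-2\right) \left(1 + P\right) = 2 \left(1 + P\right) = 2 + 2 P$)
$N{\left(0,b \right)} + 65 \left(-91\right) = \left(2 + 2 \cdot 12\right) + 65 \left(-91\right) = \left(2 + 24\right) - 5915 = 26 - 5915 = -5889$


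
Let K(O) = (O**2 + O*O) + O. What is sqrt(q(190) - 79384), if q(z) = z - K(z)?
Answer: 4*I*sqrt(9474) ≈ 389.34*I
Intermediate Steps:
K(O) = O + 2*O**2 (K(O) = (O**2 + O**2) + O = 2*O**2 + O = O + 2*O**2)
q(z) = z - z*(1 + 2*z)
sqrt(q(190) - 79384) = sqrt(-2*190**2 - 79384) = sqrt(-2*36100 - 79384) = sqrt(-72200 - 79384) = sqrt(-151584) = 4*I*sqrt(9474)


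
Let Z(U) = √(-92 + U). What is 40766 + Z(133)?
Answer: 40766 + √41 ≈ 40772.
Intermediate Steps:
40766 + Z(133) = 40766 + √(-92 + 133) = 40766 + √41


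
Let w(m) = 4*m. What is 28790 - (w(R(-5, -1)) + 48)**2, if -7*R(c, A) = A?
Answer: 1295110/49 ≈ 26431.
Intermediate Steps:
R(c, A) = -A/7
28790 - (w(R(-5, -1)) + 48)**2 = 28790 - (4*(-1/7*(-1)) + 48)**2 = 28790 - (4*(1/7) + 48)**2 = 28790 - (4/7 + 48)**2 = 28790 - (340/7)**2 = 28790 - 1*115600/49 = 28790 - 115600/49 = 1295110/49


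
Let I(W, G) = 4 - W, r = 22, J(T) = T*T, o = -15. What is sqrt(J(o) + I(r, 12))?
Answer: 3*sqrt(23) ≈ 14.387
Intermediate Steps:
J(T) = T**2
sqrt(J(o) + I(r, 12)) = sqrt((-15)**2 + (4 - 1*22)) = sqrt(225 + (4 - 22)) = sqrt(225 - 18) = sqrt(207) = 3*sqrt(23)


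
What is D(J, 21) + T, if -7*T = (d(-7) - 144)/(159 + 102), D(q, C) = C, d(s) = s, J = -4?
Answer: 38518/1827 ≈ 21.083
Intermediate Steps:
T = 151/1827 (T = -(-7 - 144)/(7*(159 + 102)) = -(-151)/(7*261) = -⅐*(-151/261) = 151/1827 ≈ 0.082649)
D(J, 21) + T = 21 + 151/1827 = 38518/1827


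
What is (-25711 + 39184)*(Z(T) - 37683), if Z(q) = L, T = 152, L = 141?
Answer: -505803366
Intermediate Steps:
Z(q) = 141
(-25711 + 39184)*(Z(T) - 37683) = (-25711 + 39184)*(141 - 37683) = 13473*(-37542) = -505803366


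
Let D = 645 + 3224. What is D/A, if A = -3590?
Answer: -3869/3590 ≈ -1.0777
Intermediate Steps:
D = 3869
D/A = 3869/(-3590) = 3869*(-1/3590) = -3869/3590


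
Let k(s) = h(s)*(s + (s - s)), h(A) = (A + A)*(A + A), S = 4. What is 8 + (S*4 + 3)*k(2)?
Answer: 616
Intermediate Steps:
h(A) = 4*A**2 (h(A) = (2*A)*(2*A) = 4*A**2)
k(s) = 4*s**3 (k(s) = (4*s**2)*(s + (s - s)) = (4*s**2)*(s + 0) = (4*s**2)*s = 4*s**3)
8 + (S*4 + 3)*k(2) = 8 + (4*4 + 3)*(4*2**3) = 8 + (16 + 3)*(4*8) = 8 + 19*32 = 8 + 608 = 616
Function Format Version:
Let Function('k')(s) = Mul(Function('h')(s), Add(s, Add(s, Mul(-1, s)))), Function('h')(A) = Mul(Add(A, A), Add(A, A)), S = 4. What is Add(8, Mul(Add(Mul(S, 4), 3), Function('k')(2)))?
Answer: 616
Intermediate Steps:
Function('h')(A) = Mul(4, Pow(A, 2)) (Function('h')(A) = Mul(Mul(2, A), Mul(2, A)) = Mul(4, Pow(A, 2)))
Function('k')(s) = Mul(4, Pow(s, 3)) (Function('k')(s) = Mul(Mul(4, Pow(s, 2)), Add(s, Add(s, Mul(-1, s)))) = Mul(Mul(4, Pow(s, 2)), Add(s, 0)) = Mul(Mul(4, Pow(s, 2)), s) = Mul(4, Pow(s, 3)))
Add(8, Mul(Add(Mul(S, 4), 3), Function('k')(2))) = Add(8, Mul(Add(Mul(4, 4), 3), Mul(4, Pow(2, 3)))) = Add(8, Mul(Add(16, 3), Mul(4, 8))) = Add(8, Mul(19, 32)) = Add(8, 608) = 616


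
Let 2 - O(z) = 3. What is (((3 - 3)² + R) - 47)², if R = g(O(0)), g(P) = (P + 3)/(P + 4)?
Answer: 19321/9 ≈ 2146.8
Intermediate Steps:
O(z) = -1 (O(z) = 2 - 1*3 = 2 - 3 = -1)
g(P) = (3 + P)/(4 + P)
R = ⅔ (R = (3 - 1)/(4 - 1) = 2/3 = (⅓)*2 = ⅔ ≈ 0.66667)
(((3 - 3)² + R) - 47)² = (((3 - 3)² + ⅔) - 47)² = ((0² + ⅔) - 47)² = ((0 + ⅔) - 47)² = (⅔ - 47)² = (-139/3)² = 19321/9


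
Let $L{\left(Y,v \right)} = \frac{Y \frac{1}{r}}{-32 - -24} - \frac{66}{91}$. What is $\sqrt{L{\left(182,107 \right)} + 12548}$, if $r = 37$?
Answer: $\frac{\sqrt{568950323305}}{6734} \approx 112.01$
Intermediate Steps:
$L{\left(Y,v \right)} = - \frac{66}{91} - \frac{Y}{296}$ ($L{\left(Y,v \right)} = \frac{Y \frac{1}{37}}{-32 - -24} - \frac{66}{91} = \frac{Y \frac{1}{37}}{-32 + 24} - \frac{66}{91} = \frac{\frac{1}{37} Y}{-8} - \frac{66}{91} = \frac{Y}{37} \left(- \frac{1}{8}\right) - \frac{66}{91} = - \frac{Y}{296} - \frac{66}{91} = - \frac{66}{91} - \frac{Y}{296}$)
$\sqrt{L{\left(182,107 \right)} + 12548} = \sqrt{\left(- \frac{66}{91} - \frac{91}{148}\right) + 12548} = \sqrt{- \frac{18049}{13468} + 12548} = \sqrt{\frac{168978415}{13468}} = \frac{\sqrt{568950323305}}{6734}$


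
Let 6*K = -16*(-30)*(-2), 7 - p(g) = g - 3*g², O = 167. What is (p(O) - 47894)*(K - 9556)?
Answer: -346015908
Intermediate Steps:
p(g) = 7 - g + 3*g² (p(g) = 7 - (g - 3*g²) = 7 + (-g + 3*g²) = 7 - g + 3*g²)
K = -160 (K = (-16*(-30)*(-2))/6 = (480*(-2))/6 = (⅙)*(-960) = -160)
(p(O) - 47894)*(K - 9556) = ((7 - 1*167 + 3*167²) - 47894)*(-160 - 9556) = ((7 - 167 + 3*27889) - 47894)*(-9716) = ((7 - 167 + 83667) - 47894)*(-9716) = (83507 - 47894)*(-9716) = 35613*(-9716) = -346015908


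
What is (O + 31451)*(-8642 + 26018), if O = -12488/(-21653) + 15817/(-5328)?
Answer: 1313385722346014/2403483 ≈ 5.4645e+8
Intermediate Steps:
O = -275949437/115367184 (O = -12488*(-1/21653) + 15817*(-1/5328) = 12488/21653 - 15817/5328 = -275949437/115367184 ≈ -2.3919)
(O + 31451)*(-8642 + 26018) = (-275949437/115367184 + 31451)*(-8642 + 26018) = (3628137354547/115367184)*17376 = 1313385722346014/2403483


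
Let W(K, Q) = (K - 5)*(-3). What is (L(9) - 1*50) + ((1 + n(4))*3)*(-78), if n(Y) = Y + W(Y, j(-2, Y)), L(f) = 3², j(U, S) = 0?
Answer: -1913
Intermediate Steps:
L(f) = 9
W(K, Q) = 15 - 3*K (W(K, Q) = (-5 + K)*(-3) = 15 - 3*K)
n(Y) = 15 - 2*Y (n(Y) = Y + (15 - 3*Y) = 15 - 2*Y)
(L(9) - 1*50) + ((1 + n(4))*3)*(-78) = (9 - 1*50) + ((1 + (15 - 2*4))*3)*(-78) = (9 - 50) + ((1 + (15 - 8))*3)*(-78) = -41 + ((1 + 7)*3)*(-78) = -41 + (8*3)*(-78) = -41 + 24*(-78) = -41 - 1872 = -1913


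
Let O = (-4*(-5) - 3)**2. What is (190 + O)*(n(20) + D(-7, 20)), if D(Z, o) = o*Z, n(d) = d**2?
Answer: 124540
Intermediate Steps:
D(Z, o) = Z*o
O = 289 (O = (20 - 3)**2 = 17**2 = 289)
(190 + O)*(n(20) + D(-7, 20)) = (190 + 289)*(20**2 - 7*20) = 479*(400 - 140) = 479*260 = 124540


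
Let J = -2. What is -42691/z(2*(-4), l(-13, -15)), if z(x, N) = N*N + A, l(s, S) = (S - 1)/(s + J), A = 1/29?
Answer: -278558775/7649 ≈ -36418.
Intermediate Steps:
A = 1/29 ≈ 0.034483
l(s, S) = (-1 + S)/(-2 + s) (l(s, S) = (S - 1)/(s - 2) = (-1 + S)/(-2 + s))
z(x, N) = 1/29 + N**2 (z(x, N) = N*N + 1/29 = N**2 + 1/29 = 1/29 + N**2)
-42691/z(2*(-4), l(-13, -15)) = -42691/(1/29 + ((-1 - 15)/(-2 - 13))**2) = -42691/(1/29 + (-16/(-15))**2) = -42691/(1/29 + (-1/15*(-16))**2) = -42691/(1/29 + (16/15)**2) = -42691/(1/29 + 256/225) = -42691/7649/6525 = -42691*6525/7649 = -278558775/7649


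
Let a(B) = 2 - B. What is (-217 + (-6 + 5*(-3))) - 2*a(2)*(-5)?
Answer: -238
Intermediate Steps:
(-217 + (-6 + 5*(-3))) - 2*a(2)*(-5) = (-217 + (-6 + 5*(-3))) - 2*(2 - 1*2)*(-5) = (-217 + (-6 - 15)) - 2*(2 - 2)*(-5) = (-217 - 21) - 2*0*(-5) = -238 + 0*(-5) = -238 + 0 = -238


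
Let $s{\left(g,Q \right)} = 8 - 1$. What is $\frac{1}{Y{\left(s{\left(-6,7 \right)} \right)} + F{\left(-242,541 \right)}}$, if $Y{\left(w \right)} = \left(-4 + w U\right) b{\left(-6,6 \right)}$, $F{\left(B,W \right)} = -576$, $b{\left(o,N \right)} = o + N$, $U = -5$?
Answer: $- \frac{1}{576} \approx -0.0017361$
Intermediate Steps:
$b{\left(o,N \right)} = N + o$
$s{\left(g,Q \right)} = 7$
$Y{\left(w \right)} = 0$ ($Y{\left(w \right)} = \left(-4 + w \left(-5\right)\right) \left(6 - 6\right) = \left(-4 - 5 w\right) 0 = 0$)
$\frac{1}{Y{\left(s{\left(-6,7 \right)} \right)} + F{\left(-242,541 \right)}} = \frac{1}{0 - 576} = \frac{1}{-576} = - \frac{1}{576}$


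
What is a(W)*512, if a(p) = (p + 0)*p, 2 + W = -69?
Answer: 2580992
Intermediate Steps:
W = -71 (W = -2 - 69 = -71)
a(p) = p² (a(p) = p*p = p²)
a(W)*512 = (-71)²*512 = 5041*512 = 2580992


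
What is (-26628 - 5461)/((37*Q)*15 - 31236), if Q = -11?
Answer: 32089/37341 ≈ 0.85935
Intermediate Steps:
(-26628 - 5461)/((37*Q)*15 - 31236) = (-26628 - 5461)/((37*(-11))*15 - 31236) = -32089/(-407*15 - 31236) = -32089/(-6105 - 31236) = -32089/(-37341) = -32089*(-1/37341) = 32089/37341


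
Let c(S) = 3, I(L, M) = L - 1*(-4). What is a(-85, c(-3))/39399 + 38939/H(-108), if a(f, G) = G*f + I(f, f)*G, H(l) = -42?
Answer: -511392859/551586 ≈ -927.13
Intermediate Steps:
I(L, M) = 4 + L (I(L, M) = L + 4 = 4 + L)
a(f, G) = G*f + G*(4 + f) (a(f, G) = G*f + (4 + f)*G = G*f + G*(4 + f))
a(-85, c(-3))/39399 + 38939/H(-108) = (2*3*(2 - 85))/39399 + 38939/(-42) = (2*3*(-83))*(1/39399) + 38939*(-1/42) = -498*1/39399 - 38939/42 = -166/13133 - 38939/42 = -511392859/551586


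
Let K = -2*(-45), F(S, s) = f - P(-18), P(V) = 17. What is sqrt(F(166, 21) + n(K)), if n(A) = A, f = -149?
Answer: 2*I*sqrt(19) ≈ 8.7178*I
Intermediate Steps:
F(S, s) = -166 (F(S, s) = -149 - 1*17 = -149 - 17 = -166)
K = 90
sqrt(F(166, 21) + n(K)) = sqrt(-166 + 90) = sqrt(-76) = 2*I*sqrt(19)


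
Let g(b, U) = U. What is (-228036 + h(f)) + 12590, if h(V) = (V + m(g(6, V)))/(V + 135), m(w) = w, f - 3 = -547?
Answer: -88116326/409 ≈ -2.1544e+5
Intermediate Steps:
f = -544 (f = 3 - 547 = -544)
h(V) = 2*V/(135 + V) (h(V) = (V + V)/(V + 135) = (2*V)/(135 + V) = 2*V/(135 + V))
(-228036 + h(f)) + 12590 = (-228036 + 2*(-544)/(135 - 544)) + 12590 = (-228036 + 2*(-544)/(-409)) + 12590 = (-228036 + 2*(-544)*(-1/409)) + 12590 = (-228036 + 1088/409) + 12590 = -93265636/409 + 12590 = -88116326/409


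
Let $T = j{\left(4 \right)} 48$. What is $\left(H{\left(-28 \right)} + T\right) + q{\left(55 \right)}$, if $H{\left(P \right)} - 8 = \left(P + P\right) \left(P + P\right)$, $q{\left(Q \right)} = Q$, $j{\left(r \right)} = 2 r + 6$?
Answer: $3871$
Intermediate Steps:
$j{\left(r \right)} = 6 + 2 r$
$H{\left(P \right)} = 8 + 4 P^{2}$ ($H{\left(P \right)} = 8 + \left(P + P\right) \left(P + P\right) = 8 + 2 P 2 P = 8 + 4 P^{2}$)
$T = 672$ ($T = \left(6 + 2 \cdot 4\right) 48 = \left(6 + 8\right) 48 = 14 \cdot 48 = 672$)
$\left(H{\left(-28 \right)} + T\right) + q{\left(55 \right)} = \left(\left(8 + 4 \left(-28\right)^{2}\right) + 672\right) + 55 = \left(\left(8 + 4 \cdot 784\right) + 672\right) + 55 = \left(\left(8 + 3136\right) + 672\right) + 55 = \left(3144 + 672\right) + 55 = 3816 + 55 = 3871$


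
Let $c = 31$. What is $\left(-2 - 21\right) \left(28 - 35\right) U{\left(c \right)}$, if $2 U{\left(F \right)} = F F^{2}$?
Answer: $\frac{4796351}{2} \approx 2.3982 \cdot 10^{6}$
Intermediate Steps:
$U{\left(F \right)} = \frac{F^{3}}{2}$ ($U{\left(F \right)} = \frac{F F^{2}}{2} = \frac{F^{3}}{2}$)
$\left(-2 - 21\right) \left(28 - 35\right) U{\left(c \right)} = \left(-2 - 21\right) \left(28 - 35\right) \frac{31^{3}}{2} = \left(-23\right) \left(-7\right) \frac{1}{2} \cdot 29791 = 161 \cdot \frac{29791}{2} = \frac{4796351}{2}$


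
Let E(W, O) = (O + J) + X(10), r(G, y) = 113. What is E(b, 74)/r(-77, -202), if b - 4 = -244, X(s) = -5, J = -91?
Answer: -22/113 ≈ -0.19469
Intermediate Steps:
b = -240 (b = 4 - 244 = -240)
E(W, O) = -96 + O (E(W, O) = (O - 91) - 5 = (-91 + O) - 5 = -96 + O)
E(b, 74)/r(-77, -202) = (-96 + 74)/113 = -22*1/113 = -22/113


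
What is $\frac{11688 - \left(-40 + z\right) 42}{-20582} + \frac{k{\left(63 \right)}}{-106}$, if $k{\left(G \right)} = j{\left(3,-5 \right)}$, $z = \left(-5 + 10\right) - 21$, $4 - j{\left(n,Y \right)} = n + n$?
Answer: $- \frac{361769}{545423} \approx -0.66328$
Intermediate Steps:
$j{\left(n,Y \right)} = 4 - 2 n$ ($j{\left(n,Y \right)} = 4 - \left(n + n\right) = 4 - 2 n$)
$z = -16$ ($z = 5 - 21 = -16$)
$k{\left(G \right)} = -2$ ($k{\left(G \right)} = 4 - 6 = -2$)
$\frac{11688 - \left(-40 + z\right) 42}{-20582} + \frac{k{\left(63 \right)}}{-106} = \frac{11688 - \left(-40 - 16\right) 42}{-20582} - \frac{2}{-106} = \left(11688 - \left(-56\right) 42\right) \left(- \frac{1}{20582}\right) - - \frac{1}{53} = \left(11688 - -2352\right) \left(- \frac{1}{20582}\right) + \frac{1}{53} = \left(11688 + 2352\right) \left(- \frac{1}{20582}\right) + \frac{1}{53} = 14040 \left(- \frac{1}{20582}\right) + \frac{1}{53} = - \frac{7020}{10291} + \frac{1}{53} = - \frac{361769}{545423}$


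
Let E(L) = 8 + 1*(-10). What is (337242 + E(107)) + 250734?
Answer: 587974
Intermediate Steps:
E(L) = -2 (E(L) = 8 - 10 = -2)
(337242 + E(107)) + 250734 = (337242 - 2) + 250734 = 337240 + 250734 = 587974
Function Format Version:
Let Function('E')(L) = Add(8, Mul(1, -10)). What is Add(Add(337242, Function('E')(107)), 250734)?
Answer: 587974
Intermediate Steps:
Function('E')(L) = -2 (Function('E')(L) = Add(8, -10) = -2)
Add(Add(337242, Function('E')(107)), 250734) = Add(Add(337242, -2), 250734) = Add(337240, 250734) = 587974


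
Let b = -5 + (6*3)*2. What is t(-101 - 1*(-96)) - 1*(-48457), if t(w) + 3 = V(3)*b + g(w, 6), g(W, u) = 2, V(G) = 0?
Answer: 48456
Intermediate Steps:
b = 31 (b = -5 + 18*2 = -5 + 36 = 31)
t(w) = -1 (t(w) = -3 + (0*31 + 2) = -3 + (0 + 2) = -3 + 2 = -1)
t(-101 - 1*(-96)) - 1*(-48457) = -1 - 1*(-48457) = -1 + 48457 = 48456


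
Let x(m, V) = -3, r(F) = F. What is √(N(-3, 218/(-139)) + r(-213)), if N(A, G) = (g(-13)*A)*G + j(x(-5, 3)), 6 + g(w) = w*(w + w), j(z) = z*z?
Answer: 2*√6559827/139 ≈ 36.852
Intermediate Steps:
j(z) = z²
g(w) = -6 + 2*w² (g(w) = -6 + w*(w + w) = -6 + w*(2*w) = -6 + 2*w²)
N(A, G) = 9 + 332*A*G (N(A, G) = ((-6 + 2*(-13)²)*A)*G + (-3)² = ((-6 + 2*169)*A)*G + 9 = ((-6 + 338)*A)*G + 9 = (332*A)*G + 9 = 332*A*G + 9 = 9 + 332*A*G)
√(N(-3, 218/(-139)) + r(-213)) = √((9 + 332*(-3)*(218/(-139))) - 213) = √((9 + 332*(-3)*(218*(-1/139))) - 213) = √((9 + 332*(-3)*(-218/139)) - 213) = √((9 + 217128/139) - 213) = √(218379/139 - 213) = √(188772/139) = 2*√6559827/139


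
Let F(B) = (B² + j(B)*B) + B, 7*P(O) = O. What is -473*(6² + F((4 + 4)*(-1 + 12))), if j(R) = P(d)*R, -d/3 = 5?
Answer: 28892732/7 ≈ 4.1275e+6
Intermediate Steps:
d = -15 (d = -3*5 = -15)
P(O) = O/7
j(R) = -15*R/7 (j(R) = ((⅐)*(-15))*R = -15*R/7)
F(B) = B - 8*B²/7 (F(B) = (B² + (-15*B/7)*B) + B = (B² - 15*B²/7) + B = -8*B²/7 + B = B - 8*B²/7)
-473*(6² + F((4 + 4)*(-1 + 12))) = -473*(6² + ((4 + 4)*(-1 + 12))*(7 - 8*(4 + 4)*(-1 + 12))/7) = -473*(36 + (8*11)*(7 - 64*11)/7) = -473*(36 + (⅐)*88*(7 - 8*88)) = -473*(36 + (⅐)*88*(7 - 704)) = -473*(36 + (⅐)*88*(-697)) = -473*(36 - 61336/7) = -473*(-61084/7) = 28892732/7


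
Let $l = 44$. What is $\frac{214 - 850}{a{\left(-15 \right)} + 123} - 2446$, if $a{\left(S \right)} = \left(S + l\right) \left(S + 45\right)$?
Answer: $- \frac{809838}{331} \approx -2446.6$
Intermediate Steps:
$a{\left(S \right)} = \left(44 + S\right) \left(45 + S\right)$ ($a{\left(S \right)} = \left(S + 44\right) \left(S + 45\right) = \left(44 + S\right) \left(45 + S\right)$)
$\frac{214 - 850}{a{\left(-15 \right)} + 123} - 2446 = \frac{214 - 850}{\left(1980 + \left(-15\right)^{2} + 89 \left(-15\right)\right) + 123} - 2446 = \frac{214 - 850}{\left(1980 + 225 - 1335\right) + 123} - 2446 = - \frac{636}{870 + 123} - 2446 = - \frac{636}{993} - 2446 = \left(-636\right) \frac{1}{993} - 2446 = - \frac{212}{331} - 2446 = - \frac{809838}{331}$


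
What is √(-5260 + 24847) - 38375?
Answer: -38375 + √19587 ≈ -38235.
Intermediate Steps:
√(-5260 + 24847) - 38375 = √19587 - 38375 = -38375 + √19587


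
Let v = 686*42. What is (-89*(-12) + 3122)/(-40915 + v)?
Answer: -4190/12103 ≈ -0.34620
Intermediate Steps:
v = 28812
(-89*(-12) + 3122)/(-40915 + v) = (-89*(-12) + 3122)/(-40915 + 28812) = (1068 + 3122)/(-12103) = 4190*(-1/12103) = -4190/12103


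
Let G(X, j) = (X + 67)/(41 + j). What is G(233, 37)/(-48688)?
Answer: -25/316472 ≈ -7.8996e-5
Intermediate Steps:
G(X, j) = (67 + X)/(41 + j)
G(233, 37)/(-48688) = ((67 + 233)/(41 + 37))/(-48688) = (300/78)*(-1/48688) = ((1/78)*300)*(-1/48688) = (50/13)*(-1/48688) = -25/316472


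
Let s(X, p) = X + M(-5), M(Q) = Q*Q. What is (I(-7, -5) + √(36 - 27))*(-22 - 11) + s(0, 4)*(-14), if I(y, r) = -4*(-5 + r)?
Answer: -1769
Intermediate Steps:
M(Q) = Q²
s(X, p) = 25 + X (s(X, p) = X + (-5)² = X + 25 = 25 + X)
I(y, r) = 20 - 4*r
(I(-7, -5) + √(36 - 27))*(-22 - 11) + s(0, 4)*(-14) = ((20 - 4*(-5)) + √(36 - 27))*(-22 - 11) + (25 + 0)*(-14) = ((20 + 20) + √9)*(-33) + 25*(-14) = (40 + 3)*(-33) - 350 = 43*(-33) - 350 = -1419 - 350 = -1769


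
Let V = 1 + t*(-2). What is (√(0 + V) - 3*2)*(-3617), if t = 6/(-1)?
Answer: 21702 - 3617*√13 ≈ 8660.7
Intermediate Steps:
t = -6 (t = 6*(-1) = -6)
V = 13 (V = 1 - 6*(-2) = 1 + 12 = 13)
(√(0 + V) - 3*2)*(-3617) = (√(0 + 13) - 3*2)*(-3617) = (√13 - 6)*(-3617) = (-6 + √13)*(-3617) = 21702 - 3617*√13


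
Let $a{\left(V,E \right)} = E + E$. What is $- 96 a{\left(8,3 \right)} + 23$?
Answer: $-553$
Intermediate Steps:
$a{\left(V,E \right)} = 2 E$
$- 96 a{\left(8,3 \right)} + 23 = - 96 \cdot 2 \cdot 3 + 23 = \left(-96\right) 6 + 23 = -576 + 23 = -553$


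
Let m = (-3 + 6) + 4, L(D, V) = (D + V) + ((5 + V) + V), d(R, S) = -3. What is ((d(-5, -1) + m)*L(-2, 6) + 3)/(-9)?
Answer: -29/3 ≈ -9.6667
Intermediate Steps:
L(D, V) = 5 + D + 3*V (L(D, V) = (D + V) + (5 + 2*V) = 5 + D + 3*V)
m = 7 (m = 3 + 4 = 7)
((d(-5, -1) + m)*L(-2, 6) + 3)/(-9) = ((-3 + 7)*(5 - 2 + 3*6) + 3)/(-9) = (4*(5 - 2 + 18) + 3)*(-⅑) = (4*21 + 3)*(-⅑) = (84 + 3)*(-⅑) = 87*(-⅑) = -29/3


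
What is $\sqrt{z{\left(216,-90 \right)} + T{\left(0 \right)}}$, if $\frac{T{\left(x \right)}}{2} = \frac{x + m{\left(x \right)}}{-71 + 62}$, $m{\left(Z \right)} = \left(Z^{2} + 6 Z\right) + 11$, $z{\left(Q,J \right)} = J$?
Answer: $\frac{8 i \sqrt{13}}{3} \approx 9.6148 i$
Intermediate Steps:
$m{\left(Z \right)} = 11 + Z^{2} + 6 Z$
$T{\left(x \right)} = - \frac{22}{9} - \frac{14 x}{9} - \frac{2 x^{2}}{9}$ ($T{\left(x \right)} = 2 \frac{x + \left(11 + x^{2} + 6 x\right)}{-71 + 62} = 2 \frac{11 + x^{2} + 7 x}{-9} = 2 \left(11 + x^{2} + 7 x\right) \left(- \frac{1}{9}\right) = 2 \left(- \frac{11}{9} - \frac{7 x}{9} - \frac{x^{2}}{9}\right) = - \frac{22}{9} - \frac{14 x}{9} - \frac{2 x^{2}}{9}$)
$\sqrt{z{\left(216,-90 \right)} + T{\left(0 \right)}} = \sqrt{-90 - \left(\frac{22}{9} + \frac{2 \cdot 0^{2}}{9}\right)} = \sqrt{-90 - \frac{22}{9}} = \sqrt{- \frac{832}{9}} = \frac{8 i \sqrt{13}}{3}$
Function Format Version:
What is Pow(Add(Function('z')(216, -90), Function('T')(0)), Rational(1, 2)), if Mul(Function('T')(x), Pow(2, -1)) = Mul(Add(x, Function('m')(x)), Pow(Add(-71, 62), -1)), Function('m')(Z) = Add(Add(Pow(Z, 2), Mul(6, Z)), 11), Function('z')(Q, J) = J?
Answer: Mul(Rational(8, 3), I, Pow(13, Rational(1, 2))) ≈ Mul(9.6148, I)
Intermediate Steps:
Function('m')(Z) = Add(11, Pow(Z, 2), Mul(6, Z))
Function('T')(x) = Add(Rational(-22, 9), Mul(Rational(-14, 9), x), Mul(Rational(-2, 9), Pow(x, 2))) (Function('T')(x) = Mul(2, Mul(Add(x, Add(11, Pow(x, 2), Mul(6, x))), Pow(Add(-71, 62), -1))) = Mul(2, Mul(Add(11, Pow(x, 2), Mul(7, x)), Pow(-9, -1))) = Mul(2, Mul(Add(11, Pow(x, 2), Mul(7, x)), Rational(-1, 9))) = Mul(2, Add(Rational(-11, 9), Mul(Rational(-7, 9), x), Mul(Rational(-1, 9), Pow(x, 2)))) = Add(Rational(-22, 9), Mul(Rational(-14, 9), x), Mul(Rational(-2, 9), Pow(x, 2))))
Pow(Add(Function('z')(216, -90), Function('T')(0)), Rational(1, 2)) = Pow(Add(-90, Add(Rational(-22, 9), Mul(Rational(-14, 9), 0), Mul(Rational(-2, 9), Pow(0, 2)))), Rational(1, 2)) = Pow(Add(-90, Add(Rational(-22, 9), 0, Mul(Rational(-2, 9), 0))), Rational(1, 2)) = Pow(Add(-90, Add(Rational(-22, 9), 0, 0)), Rational(1, 2)) = Pow(Add(-90, Rational(-22, 9)), Rational(1, 2)) = Pow(Rational(-832, 9), Rational(1, 2)) = Mul(Rational(8, 3), I, Pow(13, Rational(1, 2)))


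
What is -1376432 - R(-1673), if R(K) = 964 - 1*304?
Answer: -1377092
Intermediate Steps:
R(K) = 660 (R(K) = 964 - 304 = 660)
-1376432 - R(-1673) = -1376432 - 1*660 = -1376432 - 660 = -1377092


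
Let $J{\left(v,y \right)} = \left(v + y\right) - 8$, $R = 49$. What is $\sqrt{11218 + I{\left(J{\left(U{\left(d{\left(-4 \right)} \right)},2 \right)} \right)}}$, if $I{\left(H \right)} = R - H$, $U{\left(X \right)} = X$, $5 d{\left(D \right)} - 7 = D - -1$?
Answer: $\frac{\sqrt{281805}}{5} \approx 106.17$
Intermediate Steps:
$d{\left(D \right)} = \frac{8}{5} + \frac{D}{5}$ ($d{\left(D \right)} = \frac{7}{5} + \frac{D - -1}{5} = \frac{7}{5} + \frac{D + 1}{5} = \frac{7}{5} + \frac{1 + D}{5} = \frac{7}{5} + \left(\frac{1}{5} + \frac{D}{5}\right) = \frac{8}{5} + \frac{D}{5}$)
$J{\left(v,y \right)} = -8 + v + y$
$I{\left(H \right)} = 49 - H$
$\sqrt{11218 + I{\left(J{\left(U{\left(d{\left(-4 \right)} \right)},2 \right)} \right)}} = \sqrt{11218 + \left(49 - \left(-8 + \left(\frac{8}{5} + \frac{1}{5} \left(-4\right)\right) + 2\right)\right)} = \sqrt{11218 + \left(49 - \left(-8 + \left(\frac{8}{5} - \frac{4}{5}\right) + 2\right)\right)} = \sqrt{11218 + \left(49 - \left(-8 + \frac{4}{5} + 2\right)\right)} = \sqrt{11218 + \left(49 - - \frac{26}{5}\right)} = \sqrt{11218 + \left(49 + \frac{26}{5}\right)} = \sqrt{11218 + \frac{271}{5}} = \sqrt{\frac{56361}{5}} = \frac{\sqrt{281805}}{5}$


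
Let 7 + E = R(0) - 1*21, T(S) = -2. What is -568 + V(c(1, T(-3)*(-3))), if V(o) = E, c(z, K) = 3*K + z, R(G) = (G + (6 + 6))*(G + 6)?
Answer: -524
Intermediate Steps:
R(G) = (6 + G)*(12 + G) (R(G) = (G + 12)*(6 + G) = (12 + G)*(6 + G) = (6 + G)*(12 + G))
c(z, K) = z + 3*K
E = 44 (E = -7 + ((72 + 0**2 + 18*0) - 1*21) = -7 + ((72 + 0 + 0) - 21) = -7 + (72 - 21) = -7 + 51 = 44)
V(o) = 44
-568 + V(c(1, T(-3)*(-3))) = -568 + 44 = -524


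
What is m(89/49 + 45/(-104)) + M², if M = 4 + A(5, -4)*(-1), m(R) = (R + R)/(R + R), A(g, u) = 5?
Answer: 2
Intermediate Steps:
m(R) = 1 (m(R) = (2*R)/((2*R)) = (2*R)*(1/(2*R)) = 1)
M = -1 (M = 4 + 5*(-1) = 4 - 5 = -1)
m(89/49 + 45/(-104)) + M² = 1 + (-1)² = 1 + 1 = 2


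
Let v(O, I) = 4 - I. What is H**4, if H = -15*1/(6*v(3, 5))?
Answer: 625/16 ≈ 39.063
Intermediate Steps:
H = 5/2 (H = -15*1/(6*(4 - 1*5)) = -15*1/(6*(4 - 5)) = -15/((-1*6)) = -15/(-6) = -15*(-1/6) = 5/2 ≈ 2.5000)
H**4 = (5/2)**4 = 625/16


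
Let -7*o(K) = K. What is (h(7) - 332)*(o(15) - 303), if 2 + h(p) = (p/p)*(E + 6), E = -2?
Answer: 704880/7 ≈ 1.0070e+5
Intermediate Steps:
o(K) = -K/7
h(p) = 2 (h(p) = -2 + (p/p)*(-2 + 6) = -2 + 1*4 = -2 + 4 = 2)
(h(7) - 332)*(o(15) - 303) = (2 - 332)*(-⅐*15 - 303) = -330*(-15/7 - 303) = -330*(-2136/7) = 704880/7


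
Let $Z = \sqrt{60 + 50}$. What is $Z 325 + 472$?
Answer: $472 + 325 \sqrt{110} \approx 3880.6$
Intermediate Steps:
$Z = \sqrt{110} \approx 10.488$
$Z 325 + 472 = \sqrt{110} \cdot 325 + 472 = 325 \sqrt{110} + 472 = 472 + 325 \sqrt{110}$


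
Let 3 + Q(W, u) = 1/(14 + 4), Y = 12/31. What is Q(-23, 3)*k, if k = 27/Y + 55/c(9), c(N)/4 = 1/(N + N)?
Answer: -7473/8 ≈ -934.13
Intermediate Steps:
c(N) = 2/N (c(N) = 4/(N + N) = 4/((2*N)) = 4*(1/(2*N)) = 2/N)
Y = 12/31 (Y = 12*(1/31) = 12/31 ≈ 0.38710)
Q(W, u) = -53/18 (Q(W, u) = -3 + 1/(14 + 4) = -3 + 1/18 = -53/18)
k = 1269/4 (k = 27/(12/31) + 55/((2/9)) = 27*(31/12) + 55/((2*(1/9))) = 279/4 + 55/(2/9) = 279/4 + 55*(9/2) = 279/4 + 495/2 = 1269/4 ≈ 317.25)
Q(-23, 3)*k = -53/18*1269/4 = -7473/8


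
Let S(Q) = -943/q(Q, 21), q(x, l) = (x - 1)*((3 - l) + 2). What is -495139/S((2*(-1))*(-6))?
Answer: -87144464/943 ≈ -92412.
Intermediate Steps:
q(x, l) = (-1 + x)*(5 - l)
S(Q) = -943/(16 - 16*Q) (S(Q) = -943/(-5 + 21 + 5*Q - 1*21*Q) = -943/(-5 + 21 + 5*Q - 21*Q) = -943/(16 - 16*Q))
-495139/S((2*(-1))*(-6)) = -495139/(943/(16*(-1 + (2*(-1))*(-6)))) = -495139/(943/(16*(-1 - 2*(-6)))) = -495139/(943/(16*(-1 + 12))) = -495139/((943/16)/11) = -495139/((943/16)*(1/11)) = -495139/943/176 = -495139*176/943 = -87144464/943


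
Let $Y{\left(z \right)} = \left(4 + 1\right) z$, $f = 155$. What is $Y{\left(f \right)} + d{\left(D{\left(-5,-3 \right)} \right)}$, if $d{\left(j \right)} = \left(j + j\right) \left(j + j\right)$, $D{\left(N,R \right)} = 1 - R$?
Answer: $839$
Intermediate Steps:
$Y{\left(z \right)} = 5 z$
$d{\left(j \right)} = 4 j^{2}$ ($d{\left(j \right)} = 2 j 2 j = 4 j^{2}$)
$Y{\left(f \right)} + d{\left(D{\left(-5,-3 \right)} \right)} = 5 \cdot 155 + 4 \left(1 - -3\right)^{2} = 775 + 4 \left(1 + 3\right)^{2} = 775 + 4 \cdot 4^{2} = 775 + 4 \cdot 16 = 775 + 64 = 839$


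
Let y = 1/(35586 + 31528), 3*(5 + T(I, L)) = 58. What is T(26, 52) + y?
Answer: 2885905/201342 ≈ 14.333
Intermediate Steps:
T(I, L) = 43/3 (T(I, L) = -5 + (⅓)*58 = -5 + 58/3 = 43/3)
y = 1/67114 ≈ 1.4900e-5
T(26, 52) + y = 43/3 + 1/67114 = 2885905/201342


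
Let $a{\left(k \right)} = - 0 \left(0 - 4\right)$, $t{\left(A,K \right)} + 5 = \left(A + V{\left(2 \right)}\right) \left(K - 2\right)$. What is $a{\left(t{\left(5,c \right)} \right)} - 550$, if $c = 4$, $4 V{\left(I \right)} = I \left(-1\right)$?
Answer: $-550$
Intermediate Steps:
$V{\left(I \right)} = - \frac{I}{4}$ ($V{\left(I \right)} = \frac{I \left(-1\right)}{4} = \frac{\left(-1\right) I}{4} = - \frac{I}{4}$)
$t{\left(A,K \right)} = -5 + \left(-2 + K\right) \left(- \frac{1}{2} + A\right)$ ($t{\left(A,K \right)} = -5 + \left(A - \frac{1}{2}\right) \left(K - 2\right) = -5 + \left(A - \frac{1}{2}\right) \left(-2 + K\right) = -5 + \left(- \frac{1}{2} + A\right) \left(-2 + K\right) = -5 + \left(-2 + K\right) \left(- \frac{1}{2} + A\right)$)
$a{\left(k \right)} = 0$ ($a{\left(k \right)} = - 0 \left(-4\right) = \left(-1\right) 0 = 0$)
$a{\left(t{\left(5,c \right)} \right)} - 550 = 0 - 550 = -550$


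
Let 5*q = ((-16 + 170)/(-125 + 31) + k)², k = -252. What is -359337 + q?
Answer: -3826766924/11045 ≈ -3.4647e+5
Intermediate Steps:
q = 142110241/11045 (q = ((-16 + 170)/(-125 + 31) - 252)²/5 = (154/(-94) - 252)²/5 = (154*(-1/94) - 252)²/5 = (-77/47 - 252)²/5 = (-11921/47)²/5 = (⅕)*(142110241/2209) = 142110241/11045 ≈ 12866.)
-359337 + q = -359337 + 142110241/11045 = -3826766924/11045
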